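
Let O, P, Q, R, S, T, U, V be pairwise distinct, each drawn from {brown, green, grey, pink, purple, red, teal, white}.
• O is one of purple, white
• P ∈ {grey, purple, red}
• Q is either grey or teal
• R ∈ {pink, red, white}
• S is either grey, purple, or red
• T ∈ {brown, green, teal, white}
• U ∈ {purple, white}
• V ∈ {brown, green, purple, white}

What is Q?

teal

The 8 variables together cover exactly {brown, green, grey, pink, purple, red, teal, white} — 8 values for 8 variables — and pink appears only in R's list, so R = pink.
O and U share exactly the 2 values {purple, white}; by pigeonhole those values go to them, so strike purple, white from P, S, T, V.
The 2 variables P and S are confined to {grey, red}, which locks those values in; drop them from Q.
So Q = teal.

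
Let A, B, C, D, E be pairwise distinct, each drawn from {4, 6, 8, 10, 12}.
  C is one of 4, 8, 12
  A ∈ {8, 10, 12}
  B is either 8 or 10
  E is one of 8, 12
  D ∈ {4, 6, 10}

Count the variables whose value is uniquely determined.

Among the 5 variables, 6 fits only D (and all 5 values in {4, 6, 8, 10, 12} must be used), so D = 6.
Among the 4 still-open variables, 4 fits only C (and all 4 values in {4, 8, 10, 12} must be used), so C = 4.
Determined: C=4, D=6. The other variables each still have more than one consistent value. That makes 2.

2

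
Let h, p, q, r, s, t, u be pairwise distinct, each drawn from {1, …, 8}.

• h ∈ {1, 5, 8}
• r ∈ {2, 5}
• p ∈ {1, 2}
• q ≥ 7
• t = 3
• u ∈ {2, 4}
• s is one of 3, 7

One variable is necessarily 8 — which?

t's domain is down to {3}, so t = 3. Strike 3 from s.
s has just one choice, so s = 7. Eliminate 7 elsewhere: q.
So 8 goes to q.

q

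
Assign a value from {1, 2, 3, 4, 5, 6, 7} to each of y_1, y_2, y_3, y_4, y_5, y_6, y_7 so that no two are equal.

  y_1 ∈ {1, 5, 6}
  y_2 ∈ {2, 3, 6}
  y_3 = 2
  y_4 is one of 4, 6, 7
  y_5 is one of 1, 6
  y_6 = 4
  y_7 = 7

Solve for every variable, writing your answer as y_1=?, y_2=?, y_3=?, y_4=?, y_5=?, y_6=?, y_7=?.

y_3's domain is down to {2}, so y_3 = 2. So y_2 can't be 2.
That leaves y_6 = 4. Remove 4 from y_4.
y_7 must be 7 (only option left). Eliminate 7 elsewhere: y_4.
y_4 has just one choice, so y_4 = 6. Eliminate 6 elsewhere: y_1, y_2, y_5.
That leaves y_5 = 1. Remove 1 from y_1.
That leaves y_1 = 5.
y_2's domain is down to {3}, so y_2 = 3.

y_1=5, y_2=3, y_3=2, y_4=6, y_5=1, y_6=4, y_7=7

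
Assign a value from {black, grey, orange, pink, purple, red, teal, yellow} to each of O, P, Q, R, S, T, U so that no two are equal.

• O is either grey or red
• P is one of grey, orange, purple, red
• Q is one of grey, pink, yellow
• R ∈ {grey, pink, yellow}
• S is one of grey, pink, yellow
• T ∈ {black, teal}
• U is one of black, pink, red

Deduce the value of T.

The 3 variables Q, R, S are confined to {grey, pink, yellow}, which locks those values in; drop them from O, P, U.
That leaves O = red. Strike red from P, U.
U has just one choice, so U = black. Remove black from T.
So T = teal.

teal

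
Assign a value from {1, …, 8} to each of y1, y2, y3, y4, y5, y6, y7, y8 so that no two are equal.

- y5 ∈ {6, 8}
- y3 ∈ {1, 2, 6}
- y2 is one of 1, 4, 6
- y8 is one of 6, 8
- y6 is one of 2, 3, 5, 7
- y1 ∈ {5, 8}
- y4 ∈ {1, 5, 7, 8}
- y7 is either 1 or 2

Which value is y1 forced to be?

5

The 8 variables draw from only 8 values {1, 2, 3, 4, 5, 6, 7, 8}, so each is used; only y6 can be 3, hence y6 = 3.
The 7 still-open variables together cover exactly {1, 2, 4, 5, 6, 7, 8} — 7 values for 7 variables — and 4 appears only in y2's list, so y2 = 4.
The 6 still-open variables draw from only 6 values {1, 2, 5, 6, 7, 8}, so each is used; only y4 can be 7, hence y4 = 7.
The 5 still-open variables together cover exactly {1, 2, 5, 6, 8} — 5 values for 5 variables — and 5 appears only in y1's list, so y1 = 5.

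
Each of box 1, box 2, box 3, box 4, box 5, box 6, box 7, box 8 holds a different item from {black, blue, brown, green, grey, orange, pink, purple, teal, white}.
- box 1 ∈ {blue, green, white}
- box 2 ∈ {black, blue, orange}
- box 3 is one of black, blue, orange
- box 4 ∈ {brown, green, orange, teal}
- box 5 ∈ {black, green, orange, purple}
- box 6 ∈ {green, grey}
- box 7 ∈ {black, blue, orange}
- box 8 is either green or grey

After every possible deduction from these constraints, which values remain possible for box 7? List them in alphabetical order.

The 2 variables box 6 and box 8 are confined to {green, grey}, which locks those values in; drop them from box 1, box 4, box 5.
The 3 variables box 2, box 3, box 7 are confined to {black, blue, orange}, which locks those values in; drop them from box 1, box 4, box 5.
box 1's domain is down to {white}, so box 1 = white.
box 5's domain is down to {purple}, so box 5 = purple.
No further eliminations apply; box 7 can still be any of black, blue, orange.

black, blue, orange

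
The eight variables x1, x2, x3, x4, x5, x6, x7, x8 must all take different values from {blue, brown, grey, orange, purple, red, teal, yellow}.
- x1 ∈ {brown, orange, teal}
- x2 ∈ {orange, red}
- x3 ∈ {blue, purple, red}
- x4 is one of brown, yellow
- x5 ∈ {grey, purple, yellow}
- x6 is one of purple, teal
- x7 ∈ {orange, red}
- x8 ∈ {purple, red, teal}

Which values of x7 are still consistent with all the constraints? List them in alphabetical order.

orange, red

The 8 variables draw from only 8 values {blue, brown, grey, orange, purple, red, teal, yellow}, so each is used; only x3 can be blue, hence x3 = blue.
The 7 still-open variables draw from only 7 values {brown, grey, orange, purple, red, teal, yellow}, so each is used; only x5 can be grey, hence x5 = grey.
Among the 6 still-open variables, yellow fits only x4 (and all 6 values in {brown, orange, purple, red, teal, yellow} must be used), so x4 = yellow.
Among the 5 still-open variables, brown fits only x1 (and all 5 values in {brown, orange, purple, red, teal} must be used), so x1 = brown.
x2 and x7 share exactly the 2 values {orange, red}; by pigeonhole those values go to them, so strike orange, red from x8.
No further eliminations apply; x7 can still be any of orange, red.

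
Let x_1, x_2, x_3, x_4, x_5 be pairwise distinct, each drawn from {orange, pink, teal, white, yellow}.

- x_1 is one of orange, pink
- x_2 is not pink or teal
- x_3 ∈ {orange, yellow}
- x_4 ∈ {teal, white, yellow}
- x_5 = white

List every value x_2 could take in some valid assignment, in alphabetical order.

x_5's domain is down to {white}, so x_5 = white. Eliminate white elsewhere: x_2, x_4.
The 4 still-open variables draw from only 4 values {orange, pink, teal, yellow}, so each is used; only x_1 can be pink, hence x_1 = pink.
The 3 still-open variables together cover exactly {orange, teal, yellow} — 3 values for 3 variables — and teal appears only in x_4's list, so x_4 = teal.
No further eliminations apply; x_2 can still be any of orange, yellow.

orange, yellow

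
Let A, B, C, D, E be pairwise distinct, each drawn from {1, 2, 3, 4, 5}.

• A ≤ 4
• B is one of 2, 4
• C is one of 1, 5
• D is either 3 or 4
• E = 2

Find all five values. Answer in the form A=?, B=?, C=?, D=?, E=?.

A=1, B=4, C=5, D=3, E=2

E's domain is down to {2}, so E = 2. Strike 2 from A, B.
B has just one choice, so B = 4. Strike 4 from A, D.
D must be 3 (only option left). Strike 3 from A.
A has just one choice, so A = 1. Remove 1 from C.
C has just one choice, so C = 5.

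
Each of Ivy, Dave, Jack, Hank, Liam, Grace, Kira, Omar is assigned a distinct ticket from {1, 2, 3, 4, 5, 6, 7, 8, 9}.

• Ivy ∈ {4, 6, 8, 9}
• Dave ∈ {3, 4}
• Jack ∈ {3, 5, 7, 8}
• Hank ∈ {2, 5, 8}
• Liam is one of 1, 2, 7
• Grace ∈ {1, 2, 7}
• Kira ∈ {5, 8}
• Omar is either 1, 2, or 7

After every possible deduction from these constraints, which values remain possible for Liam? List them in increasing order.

Liam, Grace, Omar between them cover only {1, 2, 7} — a naked triple. Remove those values from Jack, Hank.
Hank and Kira between them cover only {5, 8} — a naked pair. Remove those values from Ivy, Jack.
Jack has just one choice, so Jack = 3. Strike 3 from Dave.
Dave's domain is down to {4}, so Dave = 4. Remove 4 from Ivy.
No further eliminations apply; Liam can still be any of 1, 2, 7.

1, 2, 7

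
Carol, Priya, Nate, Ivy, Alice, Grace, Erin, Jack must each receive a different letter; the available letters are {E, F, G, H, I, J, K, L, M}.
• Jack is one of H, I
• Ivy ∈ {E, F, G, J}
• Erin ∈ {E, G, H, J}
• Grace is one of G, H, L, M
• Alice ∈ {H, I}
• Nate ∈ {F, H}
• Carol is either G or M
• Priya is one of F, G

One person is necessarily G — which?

Priya

The 8 variables together cover exactly {E, F, G, H, I, J, L, M} — 8 values for 8 variables — and L appears only in Grace's list, so Grace = L.
The 7 still-open variables together cover exactly {E, F, G, H, I, J, M} — 7 values for 7 variables — and M appears only in Carol's list, so Carol = M.
Alice and Jack between them cover only {H, I} — a naked pair. Remove those values from Nate, Erin.
Nate must be F (only option left). Strike F from Priya, Ivy.
So G goes to Priya.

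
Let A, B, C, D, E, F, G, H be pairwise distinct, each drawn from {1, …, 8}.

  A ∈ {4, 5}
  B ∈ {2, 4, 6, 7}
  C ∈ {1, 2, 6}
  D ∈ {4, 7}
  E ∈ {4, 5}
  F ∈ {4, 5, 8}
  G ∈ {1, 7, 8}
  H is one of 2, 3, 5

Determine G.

The 8 variables draw from only 8 values {1, 2, 3, 4, 5, 6, 7, 8}, so each is used; only H can be 3, hence H = 3.
The 2 variables A and E are confined to {4, 5}, which locks those values in; drop them from B, D, F.
D must be 7 (only option left). Strike 7 from B, G.
F's domain is down to {8}, so F = 8. So G can't be 8.
So G = 1.

1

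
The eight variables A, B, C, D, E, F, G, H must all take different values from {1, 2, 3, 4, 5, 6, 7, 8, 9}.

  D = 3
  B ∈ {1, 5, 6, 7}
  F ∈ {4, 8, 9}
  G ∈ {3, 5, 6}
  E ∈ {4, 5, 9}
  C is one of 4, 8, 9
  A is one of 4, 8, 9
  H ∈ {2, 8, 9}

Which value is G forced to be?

6

D has just one choice, so D = 3. So G can't be 3.
The 3 variables A, C, F are confined to {4, 8, 9}, which locks those values in; drop them from E, H.
E must be 5 (only option left). Eliminate 5 elsewhere: B, G.
So G = 6.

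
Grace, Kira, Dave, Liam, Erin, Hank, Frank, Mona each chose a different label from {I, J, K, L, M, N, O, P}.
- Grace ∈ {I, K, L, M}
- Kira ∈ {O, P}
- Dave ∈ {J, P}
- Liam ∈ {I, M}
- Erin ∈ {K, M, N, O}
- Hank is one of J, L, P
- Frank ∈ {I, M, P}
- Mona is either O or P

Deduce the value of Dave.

The 8 variables draw from only 8 values {I, J, K, L, M, N, O, P}, so each is used; only Erin can be N, hence Erin = N.
The 7 still-open variables draw from only 7 values {I, J, K, L, M, O, P}, so each is used; only Grace can be K, hence Grace = K.
Among the 6 still-open variables, L fits only Hank (and all 6 values in {I, J, L, M, O, P} must be used), so Hank = L.
The 5 still-open variables together cover exactly {I, J, M, O, P} — 5 values for 5 variables — and J appears only in Dave's list, so Dave = J.

J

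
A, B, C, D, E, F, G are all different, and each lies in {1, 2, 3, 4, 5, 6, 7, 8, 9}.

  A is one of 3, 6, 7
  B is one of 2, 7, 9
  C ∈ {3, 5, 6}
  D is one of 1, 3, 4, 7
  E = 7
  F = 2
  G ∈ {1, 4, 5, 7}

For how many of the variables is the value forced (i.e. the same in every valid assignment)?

3

E has just one choice, so E = 7. Eliminate 7 elsewhere: A, B, D, G.
That leaves F = 2. Eliminate 2 elsewhere: B.
B's domain is down to {9}, so B = 9.
Determined: B=9, E=7, F=2. The other variables each still have more than one consistent value. That makes 3.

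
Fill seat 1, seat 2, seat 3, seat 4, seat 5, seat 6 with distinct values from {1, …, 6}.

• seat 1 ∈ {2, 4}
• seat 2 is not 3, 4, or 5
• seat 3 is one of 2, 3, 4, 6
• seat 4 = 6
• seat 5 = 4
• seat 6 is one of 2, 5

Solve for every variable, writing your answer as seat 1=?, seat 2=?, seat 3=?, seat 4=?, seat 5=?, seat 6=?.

seat 4 has just one choice, so seat 4 = 6. Remove 6 from seat 2, seat 3.
That leaves seat 5 = 4. Strike 4 from seat 1, seat 3.
seat 1 has just one choice, so seat 1 = 2. Eliminate 2 elsewhere: seat 2, seat 3, seat 6.
seat 2 has just one choice, so seat 2 = 1.
seat 3 has just one choice, so seat 3 = 3.
seat 6 must be 5 (only option left).

seat 1=2, seat 2=1, seat 3=3, seat 4=6, seat 5=4, seat 6=5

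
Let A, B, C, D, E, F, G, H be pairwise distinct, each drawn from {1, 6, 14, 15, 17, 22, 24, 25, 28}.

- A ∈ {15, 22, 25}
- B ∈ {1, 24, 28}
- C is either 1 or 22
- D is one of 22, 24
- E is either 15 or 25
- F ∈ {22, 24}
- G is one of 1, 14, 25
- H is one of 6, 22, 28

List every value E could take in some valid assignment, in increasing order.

15, 25

The 8 variables together cover exactly {1, 6, 14, 15, 22, 24, 25, 28} — 8 values for 8 variables — and 6 appears only in H's list, so H = 6.
The 7 still-open variables together cover exactly {1, 14, 15, 22, 24, 25, 28} — 7 values for 7 variables — and 14 appears only in G's list, so G = 14.
Among the 6 still-open variables, 28 fits only B (and all 6 values in {1, 15, 22, 24, 25, 28} must be used), so B = 28.
Among the 5 still-open variables, 1 fits only C (and all 5 values in {1, 15, 22, 24, 25} must be used), so C = 1.
D and F between them cover only {22, 24} — a naked pair. Remove those values from A.
No further eliminations apply; E can still be any of 15, 25.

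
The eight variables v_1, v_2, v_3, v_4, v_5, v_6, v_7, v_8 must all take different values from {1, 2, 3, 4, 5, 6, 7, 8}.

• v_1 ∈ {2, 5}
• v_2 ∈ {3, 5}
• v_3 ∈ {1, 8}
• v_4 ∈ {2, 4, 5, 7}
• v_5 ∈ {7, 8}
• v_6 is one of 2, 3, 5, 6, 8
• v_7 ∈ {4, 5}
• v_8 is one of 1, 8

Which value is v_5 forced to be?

7

Among the 8 variables, 6 fits only v_6 (and all 8 values in {1, 2, 3, 4, 5, 6, 7, 8} must be used), so v_6 = 6.
Among the 7 still-open variables, 3 fits only v_2 (and all 7 values in {1, 2, 3, 4, 5, 7, 8} must be used), so v_2 = 3.
v_3 and v_8 share exactly the 2 values {1, 8}; by pigeonhole those values go to them, so strike 1, 8 from v_5.
So v_5 = 7.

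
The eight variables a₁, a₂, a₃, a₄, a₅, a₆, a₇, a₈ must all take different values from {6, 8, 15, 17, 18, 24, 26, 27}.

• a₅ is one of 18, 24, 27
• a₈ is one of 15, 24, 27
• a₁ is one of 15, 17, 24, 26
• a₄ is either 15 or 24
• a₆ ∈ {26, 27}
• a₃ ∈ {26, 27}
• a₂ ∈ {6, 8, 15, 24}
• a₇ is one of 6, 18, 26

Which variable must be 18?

The 8 variables together cover exactly {6, 8, 15, 17, 18, 24, 26, 27} — 8 values for 8 variables — and 8 appears only in a₂'s list, so a₂ = 8.
The 7 still-open variables draw from only 7 values {6, 15, 17, 18, 24, 26, 27}, so each is used; only a₇ can be 6, hence a₇ = 6.
The 6 still-open variables together cover exactly {15, 17, 18, 24, 26, 27} — 6 values for 6 variables — and 17 appears only in a₁'s list, so a₁ = 17.
Among the 5 still-open variables, 18 fits only a₅ (and all 5 values in {15, 18, 24, 26, 27} must be used), so a₅ = 18.

a₅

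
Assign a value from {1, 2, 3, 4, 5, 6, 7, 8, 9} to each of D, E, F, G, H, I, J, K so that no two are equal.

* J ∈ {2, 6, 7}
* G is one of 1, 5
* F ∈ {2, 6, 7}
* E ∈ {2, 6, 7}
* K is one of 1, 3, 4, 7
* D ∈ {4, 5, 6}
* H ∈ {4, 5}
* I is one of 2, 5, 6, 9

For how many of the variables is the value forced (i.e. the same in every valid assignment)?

3

Among the 8 variables, 3 fits only K (and all 8 values in {1, 2, 3, 4, 5, 6, 7, 9} must be used), so K = 3.
Among the 7 still-open variables, 1 fits only G (and all 7 values in {1, 2, 4, 5, 6, 7, 9} must be used), so G = 1.
Among the 6 still-open variables, 9 fits only I (and all 6 values in {2, 4, 5, 6, 7, 9} must be used), so I = 9.
The 3 variables E, F, J are confined to {2, 6, 7}, which locks those values in; drop them from D.
Determined: G=1, I=9, K=3. The other variables each still have more than one consistent value. That makes 3.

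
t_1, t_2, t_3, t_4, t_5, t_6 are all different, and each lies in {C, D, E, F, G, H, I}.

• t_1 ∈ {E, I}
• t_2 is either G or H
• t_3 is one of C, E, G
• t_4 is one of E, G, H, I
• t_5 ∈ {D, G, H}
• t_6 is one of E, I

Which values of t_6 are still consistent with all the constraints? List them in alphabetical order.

E, I

The 6 variables draw from only 6 values {C, D, E, G, H, I}, so each is used; only t_3 can be C, hence t_3 = C.
Among the 5 still-open variables, D fits only t_5 (and all 5 values in {D, E, G, H, I} must be used), so t_5 = D.
t_1 and t_6 share exactly the 2 values {E, I}; by pigeonhole those values go to them, so strike E, I from t_4.
No further eliminations apply; t_6 can still be any of E, I.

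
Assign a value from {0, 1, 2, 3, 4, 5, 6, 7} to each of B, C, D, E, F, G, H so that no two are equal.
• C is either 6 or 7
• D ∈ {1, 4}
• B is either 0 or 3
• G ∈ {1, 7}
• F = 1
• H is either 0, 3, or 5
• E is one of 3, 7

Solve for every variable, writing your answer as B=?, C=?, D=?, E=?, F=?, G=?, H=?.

B=0, C=6, D=4, E=3, F=1, G=7, H=5

F has just one choice, so F = 1. So D, G can't be 1.
G's domain is down to {7}, so G = 7. Eliminate 7 elsewhere: C, E.
C has just one choice, so C = 6.
D must be 4 (only option left).
That leaves E = 3. Remove 3 from B, H.
That leaves B = 0. Remove 0 from H.
H must be 5 (only option left).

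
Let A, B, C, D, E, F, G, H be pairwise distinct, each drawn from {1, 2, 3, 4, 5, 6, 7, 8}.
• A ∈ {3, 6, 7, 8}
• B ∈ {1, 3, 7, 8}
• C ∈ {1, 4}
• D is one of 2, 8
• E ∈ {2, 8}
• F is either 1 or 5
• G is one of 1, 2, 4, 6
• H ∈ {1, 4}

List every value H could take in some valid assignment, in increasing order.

The 8 variables draw from only 8 values {1, 2, 3, 4, 5, 6, 7, 8}, so each is used; only F can be 5, hence F = 5.
The 2 variables C and H are confined to {1, 4}, which locks those values in; drop them from B, G.
D and E share exactly the 2 values {2, 8}; by pigeonhole those values go to them, so strike 2, 8 from A, B, G.
That leaves G = 6. So A can't be 6.
No further eliminations apply; H can still be any of 1, 4.

1, 4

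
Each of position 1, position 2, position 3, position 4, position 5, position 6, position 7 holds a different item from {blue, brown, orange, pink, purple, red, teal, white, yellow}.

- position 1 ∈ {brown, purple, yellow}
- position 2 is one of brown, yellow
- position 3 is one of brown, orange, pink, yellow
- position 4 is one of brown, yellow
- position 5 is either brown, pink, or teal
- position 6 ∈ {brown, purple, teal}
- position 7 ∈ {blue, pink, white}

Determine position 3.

orange

position 2 and position 4 share exactly the 2 values {brown, yellow}; by pigeonhole those values go to them, so strike brown, yellow from position 1, position 3, position 5, position 6.
position 1 has just one choice, so position 1 = purple. Remove purple from position 6.
position 6 has just one choice, so position 6 = teal. Eliminate teal elsewhere: position 5.
That leaves position 5 = pink. So position 3, position 7 can't be pink.
So position 3 = orange.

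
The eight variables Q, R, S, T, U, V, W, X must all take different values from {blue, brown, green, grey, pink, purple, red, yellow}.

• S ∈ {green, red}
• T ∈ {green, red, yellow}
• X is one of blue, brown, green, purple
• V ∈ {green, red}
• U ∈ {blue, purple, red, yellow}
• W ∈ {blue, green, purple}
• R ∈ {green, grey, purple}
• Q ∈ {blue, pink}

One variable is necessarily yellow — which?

T

The 8 variables draw from only 8 values {blue, brown, green, grey, pink, purple, red, yellow}, so each is used; only X can be brown, hence X = brown.
The 7 still-open variables draw from only 7 values {blue, green, grey, pink, purple, red, yellow}, so each is used; only R can be grey, hence R = grey.
The 6 still-open variables together cover exactly {blue, green, pink, purple, red, yellow} — 6 values for 6 variables — and pink appears only in Q's list, so Q = pink.
S and V between them cover only {green, red} — a naked pair. Remove those values from T, U, W.
So yellow goes to T.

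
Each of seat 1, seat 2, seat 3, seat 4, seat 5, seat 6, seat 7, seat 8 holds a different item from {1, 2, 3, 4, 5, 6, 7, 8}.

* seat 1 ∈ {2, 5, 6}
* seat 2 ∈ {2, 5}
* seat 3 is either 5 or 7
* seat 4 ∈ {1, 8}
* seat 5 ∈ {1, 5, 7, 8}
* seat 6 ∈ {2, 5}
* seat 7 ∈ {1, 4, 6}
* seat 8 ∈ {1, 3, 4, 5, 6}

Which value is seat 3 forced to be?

The 8 variables draw from only 8 values {1, 2, 3, 4, 5, 6, 7, 8}, so each is used; only seat 8 can be 3, hence seat 8 = 3.
The 7 still-open variables together cover exactly {1, 2, 4, 5, 6, 7, 8} — 7 values for 7 variables — and 4 appears only in seat 7's list, so seat 7 = 4.
The 6 still-open variables together cover exactly {1, 2, 5, 6, 7, 8} — 6 values for 6 variables — and 6 appears only in seat 1's list, so seat 1 = 6.
The 2 variables seat 2 and seat 6 are confined to {2, 5}, which locks those values in; drop them from seat 3, seat 5.
So seat 3 = 7.

7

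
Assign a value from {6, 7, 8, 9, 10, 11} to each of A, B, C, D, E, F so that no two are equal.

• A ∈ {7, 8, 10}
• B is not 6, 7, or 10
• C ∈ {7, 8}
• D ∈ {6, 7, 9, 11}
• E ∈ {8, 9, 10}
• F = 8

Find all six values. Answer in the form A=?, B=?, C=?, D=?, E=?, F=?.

F must be 8 (only option left). Remove 8 from A, B, C, E.
C's domain is down to {7}, so C = 7. Strike 7 from A, D.
A has just one choice, so A = 10. Strike 10 from E.
That leaves E = 9. Eliminate 9 elsewhere: B, D.
That leaves B = 11. So D can't be 11.
D has just one choice, so D = 6.

A=10, B=11, C=7, D=6, E=9, F=8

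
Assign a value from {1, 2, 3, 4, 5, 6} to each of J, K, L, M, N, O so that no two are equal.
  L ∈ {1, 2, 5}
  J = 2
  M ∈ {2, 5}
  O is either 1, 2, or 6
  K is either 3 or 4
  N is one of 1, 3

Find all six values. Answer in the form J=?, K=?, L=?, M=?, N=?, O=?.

J's domain is down to {2}, so J = 2. Strike 2 from L, M, O.
M's domain is down to {5}, so M = 5. Strike 5 from L.
L has just one choice, so L = 1. Strike 1 from N, O.
That leaves N = 3. Eliminate 3 elsewhere: K.
O has just one choice, so O = 6.
K has just one choice, so K = 4.

J=2, K=4, L=1, M=5, N=3, O=6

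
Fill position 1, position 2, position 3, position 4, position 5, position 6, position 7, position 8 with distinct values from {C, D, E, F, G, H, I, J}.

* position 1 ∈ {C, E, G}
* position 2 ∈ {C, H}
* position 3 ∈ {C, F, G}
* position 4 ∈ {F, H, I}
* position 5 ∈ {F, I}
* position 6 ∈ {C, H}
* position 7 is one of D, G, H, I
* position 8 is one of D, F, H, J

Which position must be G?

The 8 variables draw from only 8 values {C, D, E, F, G, H, I, J}, so each is used; only position 1 can be E, hence position 1 = E.
The 7 still-open variables together cover exactly {C, D, F, G, H, I, J} — 7 values for 7 variables — and J appears only in position 8's list, so position 8 = J.
The 6 still-open variables together cover exactly {C, D, F, G, H, I} — 6 values for 6 variables — and D appears only in position 7's list, so position 7 = D.
The 5 still-open variables together cover exactly {C, F, G, H, I} — 5 values for 5 variables — and G appears only in position 3's list, so position 3 = G.

position 3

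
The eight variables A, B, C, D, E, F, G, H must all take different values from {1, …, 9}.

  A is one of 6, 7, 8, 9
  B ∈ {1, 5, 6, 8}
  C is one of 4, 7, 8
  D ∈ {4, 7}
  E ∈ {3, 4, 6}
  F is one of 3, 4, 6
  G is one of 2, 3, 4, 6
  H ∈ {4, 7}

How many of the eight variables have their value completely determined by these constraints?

The 2 variables D and H are confined to {4, 7}, which locks those values in; drop them from A, C, E, F, G.
C's domain is down to {8}, so C = 8. So A, B can't be 8.
The 2 variables E and F are confined to {3, 6}, which locks those values in; drop them from A, B, G.
A has just one choice, so A = 9.
G has just one choice, so G = 2.
Determined: A=9, C=8, G=2. The other variables each still have more than one consistent value. That makes 3.

3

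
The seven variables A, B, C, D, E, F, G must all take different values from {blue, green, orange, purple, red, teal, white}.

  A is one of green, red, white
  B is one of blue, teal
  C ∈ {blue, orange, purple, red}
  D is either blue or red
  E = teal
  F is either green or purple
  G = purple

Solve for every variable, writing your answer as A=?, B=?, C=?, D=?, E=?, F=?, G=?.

E has just one choice, so E = teal. Eliminate teal elsewhere: B.
G's domain is down to {purple}, so G = purple. So C, F can't be purple.
B has just one choice, so B = blue. So C, D can't be blue.
D's domain is down to {red}, so D = red. Remove red from A, C.
F's domain is down to {green}, so F = green. Eliminate green elsewhere: A.
A has just one choice, so A = white.
C must be orange (only option left).

A=white, B=blue, C=orange, D=red, E=teal, F=green, G=purple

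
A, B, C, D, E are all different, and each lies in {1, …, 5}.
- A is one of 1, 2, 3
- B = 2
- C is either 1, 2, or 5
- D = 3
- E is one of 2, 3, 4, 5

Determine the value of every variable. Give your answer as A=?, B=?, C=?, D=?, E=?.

A=1, B=2, C=5, D=3, E=4

B must be 2 (only option left). Remove 2 from A, C, E.
That leaves D = 3. Eliminate 3 elsewhere: A, E.
A must be 1 (only option left). Strike 1 from C.
C must be 5 (only option left). Remove 5 from E.
E has just one choice, so E = 4.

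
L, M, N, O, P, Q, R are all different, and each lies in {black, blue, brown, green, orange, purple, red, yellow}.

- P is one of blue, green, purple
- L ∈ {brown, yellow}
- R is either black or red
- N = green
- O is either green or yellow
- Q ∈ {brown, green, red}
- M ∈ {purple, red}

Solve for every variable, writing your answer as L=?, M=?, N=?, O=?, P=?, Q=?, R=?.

N has just one choice, so N = green. Strike green from O, P, Q.
O's domain is down to {yellow}, so O = yellow. So L can't be yellow.
L's domain is down to {brown}, so L = brown. Strike brown from Q.
That leaves Q = red. Eliminate red elsewhere: M, R.
That leaves R = black.
M's domain is down to {purple}, so M = purple. Strike purple from P.
P's domain is down to {blue}, so P = blue.

L=brown, M=purple, N=green, O=yellow, P=blue, Q=red, R=black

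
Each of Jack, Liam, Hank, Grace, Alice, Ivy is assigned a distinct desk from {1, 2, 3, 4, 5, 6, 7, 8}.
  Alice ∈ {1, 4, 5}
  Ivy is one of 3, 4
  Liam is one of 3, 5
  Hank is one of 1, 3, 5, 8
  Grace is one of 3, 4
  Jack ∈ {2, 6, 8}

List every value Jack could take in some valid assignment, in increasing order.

The 2 variables Grace and Ivy are confined to {3, 4}, which locks those values in; drop them from Liam, Hank, Alice.
Liam's domain is down to {5}, so Liam = 5. Strike 5 from Hank, Alice.
Alice must be 1 (only option left). Strike 1 from Hank.
Hank's domain is down to {8}, so Hank = 8. Remove 8 from Jack.
No further eliminations apply; Jack can still be any of 2, 6.

2, 6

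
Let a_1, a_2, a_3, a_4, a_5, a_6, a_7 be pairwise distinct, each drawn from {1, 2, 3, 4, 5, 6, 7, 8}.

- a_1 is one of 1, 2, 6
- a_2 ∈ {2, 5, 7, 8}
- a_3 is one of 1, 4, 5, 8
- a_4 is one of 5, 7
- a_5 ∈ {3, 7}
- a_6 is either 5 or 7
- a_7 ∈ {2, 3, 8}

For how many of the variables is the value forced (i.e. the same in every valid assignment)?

1

a_4 and a_6 between them cover only {5, 7} — a naked pair. Remove those values from a_2, a_3, a_5.
a_5's domain is down to {3}, so a_5 = 3. Eliminate 3 elsewhere: a_7.
The 2 variables a_2 and a_7 are confined to {2, 8}, which locks those values in; drop them from a_1, a_3.
Determined: a_5=3. The other variables each still have more than one consistent value. That makes 1.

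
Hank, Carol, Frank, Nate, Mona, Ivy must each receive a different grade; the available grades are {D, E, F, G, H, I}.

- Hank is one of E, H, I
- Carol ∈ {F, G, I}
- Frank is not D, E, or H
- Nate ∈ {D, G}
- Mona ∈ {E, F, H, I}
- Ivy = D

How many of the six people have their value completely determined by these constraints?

2

Ivy has just one choice, so Ivy = D. So Nate can't be D.
Nate must be G (only option left). Strike G from Carol, Frank.
Carol and Frank share exactly the 2 values {F, I}; by pigeonhole those values go to them, so strike F, I from Hank, Mona.
Determined: Nate=G, Ivy=D. The other people each still have more than one consistent value. That makes 2.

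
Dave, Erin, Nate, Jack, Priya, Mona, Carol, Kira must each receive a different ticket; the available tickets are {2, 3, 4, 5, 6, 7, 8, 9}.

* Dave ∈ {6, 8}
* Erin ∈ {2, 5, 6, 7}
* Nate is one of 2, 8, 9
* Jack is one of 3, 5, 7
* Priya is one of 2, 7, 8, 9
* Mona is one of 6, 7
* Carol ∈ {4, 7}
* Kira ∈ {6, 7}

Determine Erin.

5

The 8 variables together cover exactly {2, 3, 4, 5, 6, 7, 8, 9} — 8 values for 8 variables — and 3 appears only in Jack's list, so Jack = 3.
The 7 still-open variables together cover exactly {2, 4, 5, 6, 7, 8, 9} — 7 values for 7 variables — and 4 appears only in Carol's list, so Carol = 4.
Among the 6 still-open variables, 5 fits only Erin (and all 6 values in {2, 5, 6, 7, 8, 9} must be used), so Erin = 5.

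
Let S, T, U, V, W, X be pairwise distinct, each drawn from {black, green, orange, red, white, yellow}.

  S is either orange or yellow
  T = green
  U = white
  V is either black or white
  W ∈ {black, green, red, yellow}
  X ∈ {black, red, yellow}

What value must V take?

black

T's domain is down to {green}, so T = green. Strike green from W.
That leaves U = white. Strike white from V.
So V = black.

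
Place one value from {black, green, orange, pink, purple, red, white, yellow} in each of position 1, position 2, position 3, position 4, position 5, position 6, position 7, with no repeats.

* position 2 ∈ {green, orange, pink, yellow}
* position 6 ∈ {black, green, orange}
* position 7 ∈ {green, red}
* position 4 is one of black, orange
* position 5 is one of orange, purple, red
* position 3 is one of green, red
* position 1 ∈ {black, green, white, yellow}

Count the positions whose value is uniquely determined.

1

position 3 and position 7 between them cover only {green, red} — a naked pair. Remove those values from position 1, position 2, position 5, position 6.
position 4 and position 6 between them cover only {black, orange} — a naked pair. Remove those values from position 1, position 2, position 5.
position 5 has just one choice, so position 5 = purple.
Determined: position 5=purple. The other positions each still have more than one consistent value. That makes 1.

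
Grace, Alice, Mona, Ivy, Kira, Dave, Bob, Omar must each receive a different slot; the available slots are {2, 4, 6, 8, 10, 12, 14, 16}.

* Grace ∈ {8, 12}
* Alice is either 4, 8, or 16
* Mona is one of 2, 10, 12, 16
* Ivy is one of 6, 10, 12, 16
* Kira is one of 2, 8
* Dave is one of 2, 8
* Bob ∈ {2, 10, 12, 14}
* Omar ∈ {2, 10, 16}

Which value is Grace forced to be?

12

The 8 variables together cover exactly {2, 4, 6, 8, 10, 12, 14, 16} — 8 values for 8 variables — and 4 appears only in Alice's list, so Alice = 4.
Among the 7 still-open variables, 6 fits only Ivy (and all 7 values in {2, 6, 8, 10, 12, 14, 16} must be used), so Ivy = 6.
The 6 still-open variables together cover exactly {2, 8, 10, 12, 14, 16} — 6 values for 6 variables — and 14 appears only in Bob's list, so Bob = 14.
Kira and Dave share exactly the 2 values {2, 8}; by pigeonhole those values go to them, so strike 2, 8 from Grace, Mona, Omar.
So Grace = 12.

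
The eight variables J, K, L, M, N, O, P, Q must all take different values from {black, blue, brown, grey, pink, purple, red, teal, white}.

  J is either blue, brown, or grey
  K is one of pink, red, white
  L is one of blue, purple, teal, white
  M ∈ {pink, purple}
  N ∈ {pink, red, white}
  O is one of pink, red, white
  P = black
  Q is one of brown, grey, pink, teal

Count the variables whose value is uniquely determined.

P must be black (only option left).
K, N, O between them cover only {pink, red, white} — a naked triple. Remove those values from L, M, Q.
That leaves M = purple. So L can't be purple.
Determined: M=purple, P=black. The other variables each still have more than one consistent value. That makes 2.

2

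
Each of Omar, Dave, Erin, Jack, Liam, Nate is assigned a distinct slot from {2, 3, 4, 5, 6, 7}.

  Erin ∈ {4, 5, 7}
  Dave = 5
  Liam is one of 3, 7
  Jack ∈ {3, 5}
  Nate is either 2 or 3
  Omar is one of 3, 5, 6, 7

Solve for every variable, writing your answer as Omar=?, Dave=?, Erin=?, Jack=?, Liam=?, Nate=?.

Dave's domain is down to {5}, so Dave = 5. Strike 5 from Omar, Erin, Jack.
Jack has just one choice, so Jack = 3. Remove 3 from Omar, Liam, Nate.
That leaves Liam = 7. Eliminate 7 elsewhere: Omar, Erin.
Nate must be 2 (only option left).
That leaves Omar = 6.
Erin must be 4 (only option left).

Omar=6, Dave=5, Erin=4, Jack=3, Liam=7, Nate=2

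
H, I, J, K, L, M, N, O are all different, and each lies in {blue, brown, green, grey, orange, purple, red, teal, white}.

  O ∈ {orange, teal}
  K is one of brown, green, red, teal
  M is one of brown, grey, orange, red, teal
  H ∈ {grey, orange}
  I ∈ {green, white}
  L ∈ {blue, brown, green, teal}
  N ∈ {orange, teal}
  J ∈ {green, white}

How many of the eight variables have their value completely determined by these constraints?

The 8 variables together cover exactly {blue, brown, green, grey, orange, red, teal, white} — 8 values for 8 variables — and blue appears only in L's list, so L = blue.
I and J between them cover only {green, white} — a naked pair. Remove those values from K.
The 2 variables N and O are confined to {orange, teal}, which locks those values in; drop them from H, K, M.
H must be grey (only option left). Strike grey from M.
Determined: H=grey, L=blue. The other variables each still have more than one consistent value. That makes 2.

2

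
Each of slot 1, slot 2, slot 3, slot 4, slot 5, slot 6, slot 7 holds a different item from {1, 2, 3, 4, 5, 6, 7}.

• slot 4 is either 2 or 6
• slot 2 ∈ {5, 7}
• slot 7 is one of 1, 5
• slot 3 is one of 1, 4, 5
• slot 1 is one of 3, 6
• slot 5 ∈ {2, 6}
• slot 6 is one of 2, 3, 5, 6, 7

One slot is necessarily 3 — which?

slot 1

Among the 7 variables, 4 fits only slot 3 (and all 7 values in {1, 2, 3, 4, 5, 6, 7} must be used), so slot 3 = 4.
Among the 6 still-open variables, 1 fits only slot 7 (and all 6 values in {1, 2, 3, 5, 6, 7} must be used), so slot 7 = 1.
slot 4 and slot 5 share exactly the 2 values {2, 6}; by pigeonhole those values go to them, so strike 2, 6 from slot 1, slot 6.
So 3 goes to slot 1.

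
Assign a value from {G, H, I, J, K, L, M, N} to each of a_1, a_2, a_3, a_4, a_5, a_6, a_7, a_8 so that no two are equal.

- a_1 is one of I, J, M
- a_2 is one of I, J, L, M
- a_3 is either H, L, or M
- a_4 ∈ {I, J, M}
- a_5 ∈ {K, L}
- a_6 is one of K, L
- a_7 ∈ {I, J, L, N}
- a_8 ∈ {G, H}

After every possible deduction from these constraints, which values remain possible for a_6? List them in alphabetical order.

K, L

The 8 variables draw from only 8 values {G, H, I, J, K, L, M, N}, so each is used; only a_8 can be G, hence a_8 = G.
Among the 7 still-open variables, H fits only a_3 (and all 7 values in {H, I, J, K, L, M, N} must be used), so a_3 = H.
Among the 6 still-open variables, N fits only a_7 (and all 6 values in {I, J, K, L, M, N} must be used), so a_7 = N.
a_5 and a_6 between them cover only {K, L} — a naked pair. Remove those values from a_2.
No further eliminations apply; a_6 can still be any of K, L.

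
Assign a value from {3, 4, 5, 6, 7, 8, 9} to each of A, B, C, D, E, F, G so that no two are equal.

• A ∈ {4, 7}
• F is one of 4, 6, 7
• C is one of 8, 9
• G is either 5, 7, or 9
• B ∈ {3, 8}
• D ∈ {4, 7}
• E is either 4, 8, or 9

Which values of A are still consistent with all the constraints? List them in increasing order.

4, 7

The 7 variables together cover exactly {3, 4, 5, 6, 7, 8, 9} — 7 values for 7 variables — and 3 appears only in B's list, so B = 3.
The 6 still-open variables together cover exactly {4, 5, 6, 7, 8, 9} — 6 values for 6 variables — and 5 appears only in G's list, so G = 5.
The 5 still-open variables together cover exactly {4, 6, 7, 8, 9} — 5 values for 5 variables — and 6 appears only in F's list, so F = 6.
A and D share exactly the 2 values {4, 7}; by pigeonhole those values go to them, so strike 4, 7 from E.
No further eliminations apply; A can still be any of 4, 7.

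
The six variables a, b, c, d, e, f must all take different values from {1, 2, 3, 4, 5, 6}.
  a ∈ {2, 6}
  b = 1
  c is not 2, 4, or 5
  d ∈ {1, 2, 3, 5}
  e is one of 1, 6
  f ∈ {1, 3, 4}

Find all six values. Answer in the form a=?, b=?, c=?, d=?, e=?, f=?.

a=2, b=1, c=3, d=5, e=6, f=4

b has just one choice, so b = 1. Remove 1 from c, d, e, f.
e must be 6 (only option left). Remove 6 from a, c.
a has just one choice, so a = 2. Eliminate 2 elsewhere: d.
c's domain is down to {3}, so c = 3. Eliminate 3 elsewhere: d, f.
d must be 5 (only option left).
f's domain is down to {4}, so f = 4.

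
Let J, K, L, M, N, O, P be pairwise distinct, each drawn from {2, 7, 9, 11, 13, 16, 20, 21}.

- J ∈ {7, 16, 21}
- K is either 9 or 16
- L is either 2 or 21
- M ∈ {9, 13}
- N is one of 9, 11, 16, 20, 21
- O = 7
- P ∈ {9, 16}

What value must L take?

O's domain is down to {7}, so O = 7. So J can't be 7.
K and P between them cover only {9, 16} — a naked pair. Remove those values from J, M, N.
J must be 21 (only option left). So L, N can't be 21.
So L = 2.

2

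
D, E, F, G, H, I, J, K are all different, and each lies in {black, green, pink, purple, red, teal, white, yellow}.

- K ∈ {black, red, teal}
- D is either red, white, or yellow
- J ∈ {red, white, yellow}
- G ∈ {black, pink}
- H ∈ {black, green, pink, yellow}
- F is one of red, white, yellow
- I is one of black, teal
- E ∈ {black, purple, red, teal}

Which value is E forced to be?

purple

The 8 variables draw from only 8 values {black, green, pink, purple, red, teal, white, yellow}, so each is used; only H can be green, hence H = green.
The 7 still-open variables together cover exactly {black, pink, purple, red, teal, white, yellow} — 7 values for 7 variables — and pink appears only in G's list, so G = pink.
The 6 still-open variables together cover exactly {black, purple, red, teal, white, yellow} — 6 values for 6 variables — and purple appears only in E's list, so E = purple.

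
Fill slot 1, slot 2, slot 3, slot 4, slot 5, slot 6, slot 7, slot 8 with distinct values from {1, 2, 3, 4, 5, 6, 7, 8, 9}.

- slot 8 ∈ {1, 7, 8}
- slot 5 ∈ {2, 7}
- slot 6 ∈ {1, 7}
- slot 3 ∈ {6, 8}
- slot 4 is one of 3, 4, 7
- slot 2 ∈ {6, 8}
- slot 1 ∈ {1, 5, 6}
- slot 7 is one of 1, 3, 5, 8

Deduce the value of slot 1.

5

The 8 variables together cover exactly {1, 2, 3, 4, 5, 6, 7, 8} — 8 values for 8 variables — and 2 appears only in slot 5's list, so slot 5 = 2.
The 7 still-open variables draw from only 7 values {1, 3, 4, 5, 6, 7, 8}, so each is used; only slot 4 can be 4, hence slot 4 = 4.
The 6 still-open variables together cover exactly {1, 3, 5, 6, 7, 8} — 6 values for 6 variables — and 3 appears only in slot 7's list, so slot 7 = 3.
The 5 still-open variables together cover exactly {1, 5, 6, 7, 8} — 5 values for 5 variables — and 5 appears only in slot 1's list, so slot 1 = 5.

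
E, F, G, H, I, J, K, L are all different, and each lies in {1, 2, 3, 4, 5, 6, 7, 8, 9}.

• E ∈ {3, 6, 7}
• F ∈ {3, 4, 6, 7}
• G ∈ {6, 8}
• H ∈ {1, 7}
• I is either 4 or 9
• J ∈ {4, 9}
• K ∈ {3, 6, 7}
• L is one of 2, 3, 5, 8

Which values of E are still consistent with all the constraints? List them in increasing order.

3, 6, 7

I and J share exactly the 2 values {4, 9}; by pigeonhole those values go to them, so strike 4, 9 from F.
The 3 variables E, F, K are confined to {3, 6, 7}, which locks those values in; drop them from G, H, L.
That leaves G = 8. So L can't be 8.
H has just one choice, so H = 1.
No further eliminations apply; E can still be any of 3, 6, 7.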